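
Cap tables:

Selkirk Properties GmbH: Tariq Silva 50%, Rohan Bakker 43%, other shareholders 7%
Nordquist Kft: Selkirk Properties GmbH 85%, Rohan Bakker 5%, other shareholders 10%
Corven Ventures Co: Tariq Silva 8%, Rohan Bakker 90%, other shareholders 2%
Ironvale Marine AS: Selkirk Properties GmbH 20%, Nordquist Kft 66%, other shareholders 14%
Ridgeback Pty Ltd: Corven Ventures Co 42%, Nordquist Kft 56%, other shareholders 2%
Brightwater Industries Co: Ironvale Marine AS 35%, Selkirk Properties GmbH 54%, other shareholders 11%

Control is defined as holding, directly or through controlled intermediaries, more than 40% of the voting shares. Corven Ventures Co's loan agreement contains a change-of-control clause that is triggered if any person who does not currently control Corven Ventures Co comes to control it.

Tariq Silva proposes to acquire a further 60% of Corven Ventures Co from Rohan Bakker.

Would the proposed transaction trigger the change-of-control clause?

Yes

The purchase adds only to Tariq's holdings (Rohan's stake shrinks), so Tariq is the only person who could newly come to control Corven.
Tariq holds 50% of Selkirk, so Tariq controls Selkirk.
Selkirk holds 85% of Nordquist, so Tariq controls Nordquist.
Selkirk and Nordquist together hold 20% + 66% = 86% of Ironvale, so Tariq controls Ironvale.
Nordquist holds 56% of Ridgeback, so Tariq controls Ridgeback.
Ironvale and Selkirk together hold 35% + 54% = 89% of Brightwater, so Tariq controls Brightwater.
In Corven, Tariq's side holds only 8%, not > 40%.
So before the transaction, Tariq does not control Corven.
After the purchase, Tariq's direct stake in Corven rises to 8% + 60% = 68%, and Rohan's stake falls to 30%.
Tariq holds 68% of Corven, so Tariq controls Corven.
Tariq did not control Corven before and does after, so the clause is triggered.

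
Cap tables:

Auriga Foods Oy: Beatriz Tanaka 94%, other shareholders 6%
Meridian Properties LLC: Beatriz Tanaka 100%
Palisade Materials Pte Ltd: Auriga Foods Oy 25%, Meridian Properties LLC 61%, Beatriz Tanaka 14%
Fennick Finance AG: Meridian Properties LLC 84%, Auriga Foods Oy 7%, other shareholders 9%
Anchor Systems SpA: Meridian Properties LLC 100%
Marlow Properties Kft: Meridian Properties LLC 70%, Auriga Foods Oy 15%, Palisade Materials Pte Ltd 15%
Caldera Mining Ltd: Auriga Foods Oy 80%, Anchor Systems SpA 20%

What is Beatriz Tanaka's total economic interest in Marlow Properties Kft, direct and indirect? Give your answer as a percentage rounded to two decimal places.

98.88%

Beatriz reaches Marlow along 5 paths.
Via Meridian: 100% × 70% = 70%.
Via Auriga: 94% × 15% = 14.1%.
Via Auriga → Palisade: 94% × 25% × 15% = 3.525%.
Via Meridian → Palisade: 100% × 61% × 15% = 9.15%.
Via Palisade: 14% × 15% = 2.1%.
Total: 70% + 14.1% + 3.525% + 9.15% + 2.1% = 98.875%.
Rounded: 98.88%.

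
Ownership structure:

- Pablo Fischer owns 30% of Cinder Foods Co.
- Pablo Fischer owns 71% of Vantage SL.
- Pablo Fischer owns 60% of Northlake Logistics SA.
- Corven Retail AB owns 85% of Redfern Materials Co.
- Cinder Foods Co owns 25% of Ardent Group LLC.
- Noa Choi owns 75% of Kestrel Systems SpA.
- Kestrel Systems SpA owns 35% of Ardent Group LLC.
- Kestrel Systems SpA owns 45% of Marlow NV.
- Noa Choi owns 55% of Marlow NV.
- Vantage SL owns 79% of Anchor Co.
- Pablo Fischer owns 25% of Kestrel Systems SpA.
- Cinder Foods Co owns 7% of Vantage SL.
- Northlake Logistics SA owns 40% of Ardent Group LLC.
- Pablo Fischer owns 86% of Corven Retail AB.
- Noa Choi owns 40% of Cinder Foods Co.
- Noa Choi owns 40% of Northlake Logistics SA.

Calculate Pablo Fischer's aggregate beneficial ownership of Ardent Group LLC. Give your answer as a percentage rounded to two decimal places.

40.25%

Pablo reaches Ardent along 3 paths.
Via Northlake: 60% × 40% = 24%.
Via Kestrel: 25% × 35% = 8.75%.
Via Cinder: 30% × 25% = 7.5%.
Total: 24% + 8.75% + 7.5% = 40.25%.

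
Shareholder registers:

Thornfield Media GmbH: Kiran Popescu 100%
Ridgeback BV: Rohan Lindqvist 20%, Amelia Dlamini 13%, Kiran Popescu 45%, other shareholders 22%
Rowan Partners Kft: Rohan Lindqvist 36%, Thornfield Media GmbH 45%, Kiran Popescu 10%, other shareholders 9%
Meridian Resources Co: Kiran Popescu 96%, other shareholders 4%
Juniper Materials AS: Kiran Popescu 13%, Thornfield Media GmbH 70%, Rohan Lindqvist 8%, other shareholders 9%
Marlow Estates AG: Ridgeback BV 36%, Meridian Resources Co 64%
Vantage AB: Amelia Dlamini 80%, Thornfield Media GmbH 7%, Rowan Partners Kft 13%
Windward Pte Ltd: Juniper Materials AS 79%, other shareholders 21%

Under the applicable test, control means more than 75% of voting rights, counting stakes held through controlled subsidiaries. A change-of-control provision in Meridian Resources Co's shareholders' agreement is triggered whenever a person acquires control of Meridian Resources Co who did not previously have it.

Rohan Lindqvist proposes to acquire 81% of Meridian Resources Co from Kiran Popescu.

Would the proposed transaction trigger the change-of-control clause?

The purchase adds only to Rohan's holdings (Kiran's stake shrinks), so Rohan is the only person who could newly come to control Meridian.
Rohan's largest direct stake is 36% in Rowan, which does not meet the threshold, so Rohan controls no company.
Neither Rohan nor any entity Rohan controls holds any voting interest in Meridian.
So before the transaction, Rohan does not control Meridian.
After the purchase, Rohan holds 81% of Meridian directly, and Kiran's stake falls to 15%.
Rohan holds 81% of Meridian, so Rohan controls Meridian.
Rohan did not control Meridian before and does after, so the clause is triggered.

Yes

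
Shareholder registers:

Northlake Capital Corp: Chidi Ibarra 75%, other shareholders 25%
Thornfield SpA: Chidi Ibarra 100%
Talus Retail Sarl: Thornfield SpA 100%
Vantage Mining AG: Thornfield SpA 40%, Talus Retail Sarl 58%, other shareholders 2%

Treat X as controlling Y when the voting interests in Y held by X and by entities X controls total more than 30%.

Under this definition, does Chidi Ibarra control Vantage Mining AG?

Chidi holds 100% of Thornfield, so Chidi controls Thornfield.
Thornfield holds 100% of Talus, so Chidi controls Talus.
Thornfield and Talus together hold 40% + 58% = 98% of Vantage, so Chidi controls Vantage.

Yes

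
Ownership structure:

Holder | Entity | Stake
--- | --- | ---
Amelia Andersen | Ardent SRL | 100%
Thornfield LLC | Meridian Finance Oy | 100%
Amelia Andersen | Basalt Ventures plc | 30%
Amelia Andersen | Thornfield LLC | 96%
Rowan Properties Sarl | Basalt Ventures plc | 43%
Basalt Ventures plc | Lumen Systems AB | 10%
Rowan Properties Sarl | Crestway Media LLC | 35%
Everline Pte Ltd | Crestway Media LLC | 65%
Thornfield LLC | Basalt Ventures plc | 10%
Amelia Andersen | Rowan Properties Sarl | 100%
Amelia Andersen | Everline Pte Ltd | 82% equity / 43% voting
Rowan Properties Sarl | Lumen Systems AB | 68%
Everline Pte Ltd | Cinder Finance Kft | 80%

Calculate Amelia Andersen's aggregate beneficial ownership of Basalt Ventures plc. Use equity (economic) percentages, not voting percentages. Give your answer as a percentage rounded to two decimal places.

Amelia reaches Basalt along 3 paths.
Direct stake: 30% = 30%.
Via Thornfield: 96% × 10% = 9.6%.
Via Rowan: 100% × 43% = 43%.
Total: 30% + 9.6% + 43% = 82.6%.
Rounded: 82.60%.

82.60%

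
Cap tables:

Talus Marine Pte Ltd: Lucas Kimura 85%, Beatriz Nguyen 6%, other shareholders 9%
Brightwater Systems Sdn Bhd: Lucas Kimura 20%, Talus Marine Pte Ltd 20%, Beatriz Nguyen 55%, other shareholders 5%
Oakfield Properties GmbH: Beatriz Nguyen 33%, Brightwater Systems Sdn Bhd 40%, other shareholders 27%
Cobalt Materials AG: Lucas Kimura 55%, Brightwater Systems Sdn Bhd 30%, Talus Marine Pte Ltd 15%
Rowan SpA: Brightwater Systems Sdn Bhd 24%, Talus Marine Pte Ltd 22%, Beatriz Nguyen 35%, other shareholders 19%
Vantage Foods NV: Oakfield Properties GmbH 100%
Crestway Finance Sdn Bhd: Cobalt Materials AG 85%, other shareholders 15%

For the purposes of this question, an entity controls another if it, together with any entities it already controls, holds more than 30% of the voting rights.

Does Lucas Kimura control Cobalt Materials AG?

Lucas holds 85% of Talus, so Lucas controls Talus.
Lucas and Talus together hold 20% + 20% = 40% of Brightwater, so Lucas controls Brightwater.
Lucas and Brightwater and Talus together hold 55% + 30% + 15% = 100% of Cobalt, so Lucas controls Cobalt.

Yes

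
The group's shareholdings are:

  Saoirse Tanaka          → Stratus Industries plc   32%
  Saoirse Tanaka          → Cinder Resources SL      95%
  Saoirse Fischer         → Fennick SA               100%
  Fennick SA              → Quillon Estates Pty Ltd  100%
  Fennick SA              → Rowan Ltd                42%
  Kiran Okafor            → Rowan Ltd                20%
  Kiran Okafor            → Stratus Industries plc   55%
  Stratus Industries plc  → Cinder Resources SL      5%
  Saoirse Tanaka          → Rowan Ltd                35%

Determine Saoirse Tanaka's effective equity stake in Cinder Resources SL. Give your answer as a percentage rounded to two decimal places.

Saoirse Tanaka reaches Cinder along 2 paths.
Direct stake: 95% = 95%.
Via Stratus: 32% × 5% = 1.6%.
Total: 95% + 1.6% = 96.6%.
Rounded: 96.60%.

96.60%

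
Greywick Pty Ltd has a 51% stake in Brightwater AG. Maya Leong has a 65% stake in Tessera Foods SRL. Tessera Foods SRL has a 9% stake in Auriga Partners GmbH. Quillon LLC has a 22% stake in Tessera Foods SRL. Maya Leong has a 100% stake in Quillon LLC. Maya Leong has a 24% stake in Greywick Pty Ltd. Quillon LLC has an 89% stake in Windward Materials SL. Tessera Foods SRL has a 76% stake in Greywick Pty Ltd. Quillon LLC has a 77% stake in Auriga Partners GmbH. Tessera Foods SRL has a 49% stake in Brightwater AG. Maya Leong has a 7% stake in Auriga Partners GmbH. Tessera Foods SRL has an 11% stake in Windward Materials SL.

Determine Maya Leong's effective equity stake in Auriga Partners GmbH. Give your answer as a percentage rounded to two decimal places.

Maya reaches Auriga along 4 paths.
Via Quillon: 100% × 77% = 77%.
Via Tessera: 65% × 9% = 5.85%.
Via Quillon → Tessera: 100% × 22% × 9% = 1.98%.
Direct stake: 7% = 7%.
Total: 77% + 5.85% + 1.98% + 7% = 91.83%.

91.83%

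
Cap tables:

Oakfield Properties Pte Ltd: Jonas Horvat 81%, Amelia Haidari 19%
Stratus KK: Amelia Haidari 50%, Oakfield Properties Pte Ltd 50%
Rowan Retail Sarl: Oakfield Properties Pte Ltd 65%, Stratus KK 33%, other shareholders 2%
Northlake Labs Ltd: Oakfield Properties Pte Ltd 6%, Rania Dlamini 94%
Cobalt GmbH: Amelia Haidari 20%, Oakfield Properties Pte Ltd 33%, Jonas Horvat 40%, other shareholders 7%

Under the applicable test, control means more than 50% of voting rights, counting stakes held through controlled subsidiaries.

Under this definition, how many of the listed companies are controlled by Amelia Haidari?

Amelia's largest direct stake is 50% in Stratus, which does not meet the threshold.
Amelia controls 0 companies.

0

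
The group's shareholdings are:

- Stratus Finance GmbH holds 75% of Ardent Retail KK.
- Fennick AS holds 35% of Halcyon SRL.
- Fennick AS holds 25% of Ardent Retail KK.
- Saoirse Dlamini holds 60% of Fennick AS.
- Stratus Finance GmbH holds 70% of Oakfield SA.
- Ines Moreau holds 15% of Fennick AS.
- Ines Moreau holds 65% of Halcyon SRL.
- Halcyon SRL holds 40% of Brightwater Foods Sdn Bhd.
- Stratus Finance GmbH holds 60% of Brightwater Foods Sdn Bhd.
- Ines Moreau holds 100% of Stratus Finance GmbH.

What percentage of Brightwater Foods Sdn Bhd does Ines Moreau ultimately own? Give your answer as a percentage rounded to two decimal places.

Ines reaches Brightwater along 3 paths.
Via Stratus: 100% × 60% = 60%.
Via Fennick → Halcyon: 15% × 35% × 40% = 2.1%.
Via Halcyon: 65% × 40% = 26%.
Total: 60% + 2.1% + 26% = 88.1%.
Rounded: 88.10%.

88.10%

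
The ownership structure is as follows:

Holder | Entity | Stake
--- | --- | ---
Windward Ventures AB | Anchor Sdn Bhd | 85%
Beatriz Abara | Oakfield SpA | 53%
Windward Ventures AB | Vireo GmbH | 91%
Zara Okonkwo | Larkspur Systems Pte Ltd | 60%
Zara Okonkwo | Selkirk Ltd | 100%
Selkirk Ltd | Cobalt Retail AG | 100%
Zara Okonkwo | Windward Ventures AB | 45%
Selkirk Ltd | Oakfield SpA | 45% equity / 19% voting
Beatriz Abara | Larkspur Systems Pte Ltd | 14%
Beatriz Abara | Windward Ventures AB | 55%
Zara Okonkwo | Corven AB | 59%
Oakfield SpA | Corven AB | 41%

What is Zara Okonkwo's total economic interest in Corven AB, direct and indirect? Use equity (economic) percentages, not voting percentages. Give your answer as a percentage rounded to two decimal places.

77.45%

Zara reaches Corven along 2 paths.
Direct stake: 59% = 59%.
Via Selkirk → Oakfield: 100% × 45% × 41% = 18.45%.
Total: 59% + 18.45% = 77.45%.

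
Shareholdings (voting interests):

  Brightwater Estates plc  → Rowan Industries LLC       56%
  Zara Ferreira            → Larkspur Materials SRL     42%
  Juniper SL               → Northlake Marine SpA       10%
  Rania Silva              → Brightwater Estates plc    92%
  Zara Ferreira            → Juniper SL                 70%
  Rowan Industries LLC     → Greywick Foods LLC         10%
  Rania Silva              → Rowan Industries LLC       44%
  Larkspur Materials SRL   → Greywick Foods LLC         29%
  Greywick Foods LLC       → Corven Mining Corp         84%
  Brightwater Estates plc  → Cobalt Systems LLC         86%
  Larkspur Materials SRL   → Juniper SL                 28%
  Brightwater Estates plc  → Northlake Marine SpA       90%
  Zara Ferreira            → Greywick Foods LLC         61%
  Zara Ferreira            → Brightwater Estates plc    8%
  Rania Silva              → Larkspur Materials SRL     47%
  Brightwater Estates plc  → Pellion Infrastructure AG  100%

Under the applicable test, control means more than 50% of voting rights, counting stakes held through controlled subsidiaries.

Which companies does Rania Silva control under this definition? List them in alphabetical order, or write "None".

Rania holds 92% of Brightwater, so Rania controls Brightwater.
Rania and Brightwater together hold 44% + 56% = 100% of Rowan, so Rania controls Rowan.
Brightwater holds 86% of Cobalt, so Rania controls Cobalt.
Brightwater holds 100% of Pellion, so Rania controls Pellion.
Brightwater holds 90% of Northlake, so Rania controls Northlake.
No other company's threshold is met.

Brightwater Estates plc, Cobalt Systems LLC, Northlake Marine SpA, Pellion Infrastructure AG, Rowan Industries LLC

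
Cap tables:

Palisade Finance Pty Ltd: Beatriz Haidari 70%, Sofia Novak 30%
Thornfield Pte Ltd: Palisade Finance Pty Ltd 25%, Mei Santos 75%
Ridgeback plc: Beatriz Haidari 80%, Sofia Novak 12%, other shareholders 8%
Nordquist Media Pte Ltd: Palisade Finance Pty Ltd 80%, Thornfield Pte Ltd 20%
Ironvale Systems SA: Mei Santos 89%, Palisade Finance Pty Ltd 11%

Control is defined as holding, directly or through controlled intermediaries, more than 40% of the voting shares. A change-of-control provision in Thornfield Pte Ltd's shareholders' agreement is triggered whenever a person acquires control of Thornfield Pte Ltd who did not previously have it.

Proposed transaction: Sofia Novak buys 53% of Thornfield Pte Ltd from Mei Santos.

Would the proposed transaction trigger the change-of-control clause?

The purchase adds only to Sofia's holdings (Mei's stake shrinks), so Sofia is the only person who could newly come to control Thornfield.
Sofia's largest direct stake is 30% in Palisade, which does not meet the threshold, so Sofia controls no company.
Neither Sofia nor any entity Sofia controls holds any voting interest in Thornfield.
So before the transaction, Sofia does not control Thornfield.
After the purchase, Sofia holds 53% of Thornfield directly, and Mei's stake falls to 22%.
Sofia holds 53% of Thornfield, so Sofia controls Thornfield.
Sofia did not control Thornfield before and does after, so the clause is triggered.

Yes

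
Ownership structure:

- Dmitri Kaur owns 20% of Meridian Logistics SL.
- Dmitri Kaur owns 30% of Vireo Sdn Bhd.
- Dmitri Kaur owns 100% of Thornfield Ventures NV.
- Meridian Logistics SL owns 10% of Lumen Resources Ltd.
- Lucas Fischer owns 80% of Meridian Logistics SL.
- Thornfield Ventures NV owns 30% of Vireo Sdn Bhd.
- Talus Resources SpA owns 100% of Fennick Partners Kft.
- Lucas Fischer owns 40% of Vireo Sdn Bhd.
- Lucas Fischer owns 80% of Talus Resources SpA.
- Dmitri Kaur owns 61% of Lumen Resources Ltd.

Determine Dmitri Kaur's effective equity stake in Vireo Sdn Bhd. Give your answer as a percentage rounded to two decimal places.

Dmitri reaches Vireo along 2 paths.
Direct stake: 30% = 30%.
Via Thornfield: 100% × 30% = 30%.
Total: 30% + 30% = 60%.
Rounded: 60.00%.

60.00%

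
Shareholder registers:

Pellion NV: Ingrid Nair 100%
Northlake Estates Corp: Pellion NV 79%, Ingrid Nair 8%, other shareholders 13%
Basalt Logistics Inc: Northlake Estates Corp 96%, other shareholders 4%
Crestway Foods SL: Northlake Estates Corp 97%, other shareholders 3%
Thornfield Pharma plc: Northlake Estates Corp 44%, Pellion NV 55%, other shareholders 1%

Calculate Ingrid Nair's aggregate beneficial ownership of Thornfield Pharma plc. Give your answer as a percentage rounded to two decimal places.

Ingrid reaches Thornfield along 3 paths.
Via Pellion → Northlake: 100% × 79% × 44% = 34.76%.
Via Northlake: 8% × 44% = 3.52%.
Via Pellion: 100% × 55% = 55%.
Total: 34.76% + 3.52% + 55% = 93.28%.

93.28%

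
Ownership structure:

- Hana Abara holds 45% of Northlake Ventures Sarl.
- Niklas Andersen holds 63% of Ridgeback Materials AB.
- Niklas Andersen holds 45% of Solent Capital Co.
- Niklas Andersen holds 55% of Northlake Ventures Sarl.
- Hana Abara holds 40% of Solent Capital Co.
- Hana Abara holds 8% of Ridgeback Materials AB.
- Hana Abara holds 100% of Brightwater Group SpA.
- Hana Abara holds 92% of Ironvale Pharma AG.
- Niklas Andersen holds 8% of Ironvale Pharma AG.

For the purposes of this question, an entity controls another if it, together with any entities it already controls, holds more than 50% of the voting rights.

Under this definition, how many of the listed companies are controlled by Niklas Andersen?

2

Niklas holds 63% of Ridgeback, so Niklas controls Ridgeback.
Niklas holds 55% of Northlake, so Niklas controls Northlake.
No other company's threshold is met.
Niklas controls 2 companies.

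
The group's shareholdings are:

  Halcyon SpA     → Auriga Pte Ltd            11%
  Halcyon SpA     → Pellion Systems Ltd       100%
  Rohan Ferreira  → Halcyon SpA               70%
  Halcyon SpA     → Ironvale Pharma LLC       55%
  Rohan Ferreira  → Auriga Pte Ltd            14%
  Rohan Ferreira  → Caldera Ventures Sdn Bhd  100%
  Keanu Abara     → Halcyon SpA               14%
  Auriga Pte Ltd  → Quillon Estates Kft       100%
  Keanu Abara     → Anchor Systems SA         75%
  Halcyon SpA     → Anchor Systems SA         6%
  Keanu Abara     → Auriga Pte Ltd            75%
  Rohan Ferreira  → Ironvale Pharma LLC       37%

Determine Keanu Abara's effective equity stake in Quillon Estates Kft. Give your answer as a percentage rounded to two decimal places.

76.54%

Keanu reaches Quillon along 2 paths.
Via Auriga: 75% × 100% = 75%.
Via Halcyon → Auriga: 14% × 11% × 100% = 1.54%.
Total: 75% + 1.54% = 76.54%.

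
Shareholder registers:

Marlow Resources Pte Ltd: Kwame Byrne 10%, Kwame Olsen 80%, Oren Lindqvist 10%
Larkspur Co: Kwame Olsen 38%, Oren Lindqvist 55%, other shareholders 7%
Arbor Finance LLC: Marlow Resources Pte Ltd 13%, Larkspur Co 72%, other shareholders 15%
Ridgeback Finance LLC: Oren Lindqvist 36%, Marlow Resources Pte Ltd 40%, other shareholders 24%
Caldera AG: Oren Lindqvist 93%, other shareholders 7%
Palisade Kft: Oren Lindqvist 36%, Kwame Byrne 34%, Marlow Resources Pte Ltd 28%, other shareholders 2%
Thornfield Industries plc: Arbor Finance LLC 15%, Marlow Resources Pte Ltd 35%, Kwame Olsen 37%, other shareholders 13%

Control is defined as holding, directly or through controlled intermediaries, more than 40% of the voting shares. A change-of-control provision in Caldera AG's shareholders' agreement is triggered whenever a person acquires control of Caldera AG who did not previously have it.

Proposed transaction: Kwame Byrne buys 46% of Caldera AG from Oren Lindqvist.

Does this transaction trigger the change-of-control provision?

Yes

The purchase adds only to Kwame Byrne's holdings (Oren's stake shrinks), so Kwame Byrne is the only person who could newly come to control Caldera.
Kwame Byrne's largest direct stake is 34% in Palisade, which does not meet the threshold, so Kwame Byrne controls no company.
Neither Kwame Byrne nor any entity Kwame Byrne controls holds any voting interest in Caldera.
So before the transaction, Kwame Byrne does not control Caldera.
After the purchase, Kwame Byrne holds 46% of Caldera directly, and Oren's stake falls to 47%.
Kwame Byrne holds 46% of Caldera, so Kwame Byrne controls Caldera.
Kwame Byrne did not control Caldera before and does after, so the clause is triggered.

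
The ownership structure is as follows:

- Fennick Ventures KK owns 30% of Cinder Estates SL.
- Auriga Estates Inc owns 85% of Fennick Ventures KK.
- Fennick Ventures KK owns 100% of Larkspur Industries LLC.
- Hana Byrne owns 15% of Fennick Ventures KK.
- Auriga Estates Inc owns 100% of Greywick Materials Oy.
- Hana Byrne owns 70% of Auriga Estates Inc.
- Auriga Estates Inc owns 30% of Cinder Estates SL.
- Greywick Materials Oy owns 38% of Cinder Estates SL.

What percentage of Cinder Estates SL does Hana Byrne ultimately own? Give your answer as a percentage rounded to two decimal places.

69.95%

Hana reaches Cinder along 4 paths.
Via Auriga: 70% × 30% = 21%.
Via Fennick: 15% × 30% = 4.5%.
Via Auriga → Fennick: 70% × 85% × 30% = 17.85%.
Via Auriga → Greywick: 70% × 100% × 38% = 26.6%.
Total: 21% + 4.5% + 17.85% + 26.6% = 69.95%.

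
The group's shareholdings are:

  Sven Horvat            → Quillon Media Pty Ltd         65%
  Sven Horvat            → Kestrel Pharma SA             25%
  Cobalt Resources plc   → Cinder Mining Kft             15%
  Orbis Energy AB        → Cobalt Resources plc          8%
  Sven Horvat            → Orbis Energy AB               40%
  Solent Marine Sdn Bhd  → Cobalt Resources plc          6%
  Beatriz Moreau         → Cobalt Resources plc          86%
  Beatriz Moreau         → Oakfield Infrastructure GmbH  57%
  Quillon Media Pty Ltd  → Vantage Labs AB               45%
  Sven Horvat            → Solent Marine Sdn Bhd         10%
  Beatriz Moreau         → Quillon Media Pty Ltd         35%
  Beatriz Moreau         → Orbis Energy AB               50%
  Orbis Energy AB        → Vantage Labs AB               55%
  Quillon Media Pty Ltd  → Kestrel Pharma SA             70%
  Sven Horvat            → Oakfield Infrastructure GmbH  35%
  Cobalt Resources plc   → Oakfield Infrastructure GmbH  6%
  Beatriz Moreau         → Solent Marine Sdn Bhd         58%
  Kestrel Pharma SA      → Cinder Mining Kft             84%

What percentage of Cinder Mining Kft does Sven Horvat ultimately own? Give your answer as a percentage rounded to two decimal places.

Sven reaches Cinder along 4 paths.
Via Quillon → Kestrel: 65% × 70% × 84% = 38.22%.
Via Kestrel: 25% × 84% = 21%.
Via Solent → Cobalt: 10% × 6% × 15% = 0.09%.
Via Orbis → Cobalt: 40% × 8% × 15% = 0.48%.
Total: 38.22% + 21% + 0.09% + 0.48% = 59.79%.

59.79%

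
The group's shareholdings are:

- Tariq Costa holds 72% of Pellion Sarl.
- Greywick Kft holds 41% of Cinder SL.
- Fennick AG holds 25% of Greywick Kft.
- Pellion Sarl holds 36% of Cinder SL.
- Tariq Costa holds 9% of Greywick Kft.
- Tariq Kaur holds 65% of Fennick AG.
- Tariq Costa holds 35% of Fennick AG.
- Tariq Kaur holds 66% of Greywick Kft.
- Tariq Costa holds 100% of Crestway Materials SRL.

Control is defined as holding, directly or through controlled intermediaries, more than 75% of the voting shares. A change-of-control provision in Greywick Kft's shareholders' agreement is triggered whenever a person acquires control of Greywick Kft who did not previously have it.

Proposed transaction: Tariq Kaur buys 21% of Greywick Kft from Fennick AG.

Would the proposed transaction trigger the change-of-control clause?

The purchase adds only to Tariq Kaur's holdings (Fennick's stake shrinks), so Tariq Kaur is the only person who could newly come to control Greywick.
Tariq Kaur's largest direct stake is 66% in Greywick, which does not meet the threshold, so Tariq Kaur controls no company.
In Greywick, Tariq Kaur's side holds only 66%, not > 75%.
So before the transaction, Tariq Kaur does not control Greywick.
After the purchase, Tariq Kaur's direct stake in Greywick rises to 66% + 21% = 87%, and Fennick's stake falls to 4%.
Tariq Kaur holds 87% of Greywick, so Tariq Kaur controls Greywick.
Tariq Kaur did not control Greywick before and does after, so the clause is triggered.

Yes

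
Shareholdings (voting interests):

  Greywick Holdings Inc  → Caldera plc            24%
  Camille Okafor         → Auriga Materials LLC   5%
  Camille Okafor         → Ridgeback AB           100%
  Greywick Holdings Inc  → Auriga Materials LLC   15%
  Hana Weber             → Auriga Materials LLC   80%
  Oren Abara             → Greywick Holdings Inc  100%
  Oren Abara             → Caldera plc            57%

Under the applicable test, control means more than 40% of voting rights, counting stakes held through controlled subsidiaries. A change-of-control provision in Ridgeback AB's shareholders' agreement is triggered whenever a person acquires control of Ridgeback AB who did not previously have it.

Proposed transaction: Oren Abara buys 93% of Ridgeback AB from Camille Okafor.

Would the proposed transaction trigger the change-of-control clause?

The purchase adds only to Oren's holdings (Camille's stake shrinks), so Oren is the only person who could newly come to control Ridgeback.
Oren holds 100% of Greywick, so Oren controls Greywick.
Oren and Greywick together hold 57% + 24% = 81% of Caldera, so Oren controls Caldera.
Neither Oren nor any entity Oren controls holds any voting interest in Ridgeback.
So before the transaction, Oren does not control Ridgeback.
After the purchase, Oren holds 93% of Ridgeback directly, and Camille's stake falls to 7%.
Oren holds 93% of Ridgeback, so Oren controls Ridgeback.
Oren did not control Ridgeback before and does after, so the clause is triggered.

Yes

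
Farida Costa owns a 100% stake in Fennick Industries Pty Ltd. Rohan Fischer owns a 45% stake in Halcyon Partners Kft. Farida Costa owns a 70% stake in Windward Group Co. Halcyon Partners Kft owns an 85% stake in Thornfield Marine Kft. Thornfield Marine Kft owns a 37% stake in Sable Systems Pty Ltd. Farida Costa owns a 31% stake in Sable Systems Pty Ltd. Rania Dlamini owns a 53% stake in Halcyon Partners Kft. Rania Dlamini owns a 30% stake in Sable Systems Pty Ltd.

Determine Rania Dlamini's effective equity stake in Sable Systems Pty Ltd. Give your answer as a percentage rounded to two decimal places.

Rania reaches Sable along 2 paths.
Direct stake: 30% = 30%.
Via Halcyon → Thornfield: 53% × 85% × 37% = 16.6685%.
Total: 30% + 16.6685% = 46.6685%.
Rounded: 46.67%.

46.67%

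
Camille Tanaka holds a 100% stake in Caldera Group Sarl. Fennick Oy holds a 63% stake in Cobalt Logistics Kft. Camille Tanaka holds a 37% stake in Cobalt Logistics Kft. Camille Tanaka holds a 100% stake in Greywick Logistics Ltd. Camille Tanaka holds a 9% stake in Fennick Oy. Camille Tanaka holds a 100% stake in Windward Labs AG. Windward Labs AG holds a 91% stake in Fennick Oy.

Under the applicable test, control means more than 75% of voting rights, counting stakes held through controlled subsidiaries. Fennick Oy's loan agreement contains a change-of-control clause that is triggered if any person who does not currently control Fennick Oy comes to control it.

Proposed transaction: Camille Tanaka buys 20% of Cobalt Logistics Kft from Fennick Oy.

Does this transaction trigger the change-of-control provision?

No

The purchase adds only to Camille's holdings (Fennick's stake shrinks), so Camille is the only person who could newly come to control Fennick.
Camille holds 100% of Windward, so Camille controls Windward.
Camille and Windward together hold 9% + 91% = 100% of Fennick, so Camille controls Fennick.
So Camille already controls Fennick before the transaction.
After the purchase, Camille's direct stake in Cobalt rises to 37% + 20% = 57%, and Fennick's stake falls to 43%.
Camille controlled Fennick already, so this is not a new person acquiring control; every other person's position is unchanged or reduced.
No new person acquires control, so the clause is not triggered.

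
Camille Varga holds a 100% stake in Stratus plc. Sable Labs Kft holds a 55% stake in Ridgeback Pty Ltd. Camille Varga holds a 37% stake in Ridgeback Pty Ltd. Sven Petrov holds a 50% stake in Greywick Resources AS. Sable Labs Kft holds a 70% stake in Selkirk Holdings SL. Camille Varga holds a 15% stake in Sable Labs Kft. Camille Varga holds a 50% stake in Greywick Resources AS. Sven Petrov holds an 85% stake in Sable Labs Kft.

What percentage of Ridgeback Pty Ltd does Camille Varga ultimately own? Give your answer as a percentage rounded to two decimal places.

Camille reaches Ridgeback along 2 paths.
Via Sable: 15% × 55% = 8.25%.
Direct stake: 37% = 37%.
Total: 8.25% + 37% = 45.25%.

45.25%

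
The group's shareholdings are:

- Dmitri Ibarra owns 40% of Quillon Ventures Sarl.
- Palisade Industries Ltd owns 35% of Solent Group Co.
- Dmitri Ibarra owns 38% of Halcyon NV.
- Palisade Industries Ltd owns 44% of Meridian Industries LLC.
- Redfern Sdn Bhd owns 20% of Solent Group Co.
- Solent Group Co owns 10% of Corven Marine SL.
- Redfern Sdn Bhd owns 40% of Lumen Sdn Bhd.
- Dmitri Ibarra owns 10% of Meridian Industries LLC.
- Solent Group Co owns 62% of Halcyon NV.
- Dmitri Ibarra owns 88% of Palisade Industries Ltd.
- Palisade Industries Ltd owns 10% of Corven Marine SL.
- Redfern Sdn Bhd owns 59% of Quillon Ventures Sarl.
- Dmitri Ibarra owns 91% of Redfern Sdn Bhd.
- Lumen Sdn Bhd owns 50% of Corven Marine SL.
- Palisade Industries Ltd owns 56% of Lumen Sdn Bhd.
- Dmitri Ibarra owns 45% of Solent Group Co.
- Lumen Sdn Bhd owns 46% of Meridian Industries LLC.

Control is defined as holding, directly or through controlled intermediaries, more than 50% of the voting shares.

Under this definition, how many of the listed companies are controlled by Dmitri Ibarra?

8

Dmitri holds 88% of Palisade, so Dmitri controls Palisade.
Dmitri holds 91% of Redfern, so Dmitri controls Redfern.
Redfern and Dmitri together hold 59% + 40% = 99% of Quillon, so Dmitri controls Quillon.
Redfern and Dmitri and Palisade together hold 20% + 45% + 35% = 100% of Solent, so Dmitri controls Solent.
Palisade and Redfern together hold 56% + 40% = 96% of Lumen, so Dmitri controls Lumen.
Dmitri and Solent together hold 38% + 62% = 100% of Halcyon, so Dmitri controls Halcyon.
Lumen and Palisade and Dmitri together hold 46% + 44% + 10% = 100% of Meridian, so Dmitri controls Meridian.
Lumen and Solent and Palisade together hold 50% + 10% + 10% = 70% of Corven, so Dmitri controls Corven.
Dmitri controls 8 companies.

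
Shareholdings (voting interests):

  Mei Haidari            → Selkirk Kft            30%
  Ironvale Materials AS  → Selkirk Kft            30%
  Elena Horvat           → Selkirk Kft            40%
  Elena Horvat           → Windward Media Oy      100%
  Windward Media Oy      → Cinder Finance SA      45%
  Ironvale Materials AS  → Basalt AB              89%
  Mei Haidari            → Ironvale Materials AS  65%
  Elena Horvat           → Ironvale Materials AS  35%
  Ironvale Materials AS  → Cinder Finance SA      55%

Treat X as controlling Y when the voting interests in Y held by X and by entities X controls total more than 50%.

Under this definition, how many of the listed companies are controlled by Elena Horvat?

Elena holds 100% of Windward, so Elena controls Windward.
No other company's threshold is met.
Elena controls 1 company.

1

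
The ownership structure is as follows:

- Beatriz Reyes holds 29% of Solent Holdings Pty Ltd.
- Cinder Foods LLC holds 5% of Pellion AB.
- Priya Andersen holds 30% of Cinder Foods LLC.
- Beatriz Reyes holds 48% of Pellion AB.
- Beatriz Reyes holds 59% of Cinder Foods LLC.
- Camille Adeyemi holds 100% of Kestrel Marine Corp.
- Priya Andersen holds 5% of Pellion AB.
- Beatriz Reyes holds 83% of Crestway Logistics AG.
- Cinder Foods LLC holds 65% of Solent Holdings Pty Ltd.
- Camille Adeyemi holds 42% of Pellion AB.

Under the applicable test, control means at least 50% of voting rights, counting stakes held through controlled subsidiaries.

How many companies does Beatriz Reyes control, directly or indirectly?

4

Beatriz holds 59% of Cinder, so Beatriz controls Cinder.
Beatriz and Cinder together hold 48% + 5% = 53% of Pellion, so Beatriz controls Pellion.
Beatriz holds 83% of Crestway, so Beatriz controls Crestway.
Beatriz and Cinder together hold 29% + 65% = 94% of Solent, so Beatriz controls Solent.
No other company's threshold is met.
Beatriz controls 4 companies.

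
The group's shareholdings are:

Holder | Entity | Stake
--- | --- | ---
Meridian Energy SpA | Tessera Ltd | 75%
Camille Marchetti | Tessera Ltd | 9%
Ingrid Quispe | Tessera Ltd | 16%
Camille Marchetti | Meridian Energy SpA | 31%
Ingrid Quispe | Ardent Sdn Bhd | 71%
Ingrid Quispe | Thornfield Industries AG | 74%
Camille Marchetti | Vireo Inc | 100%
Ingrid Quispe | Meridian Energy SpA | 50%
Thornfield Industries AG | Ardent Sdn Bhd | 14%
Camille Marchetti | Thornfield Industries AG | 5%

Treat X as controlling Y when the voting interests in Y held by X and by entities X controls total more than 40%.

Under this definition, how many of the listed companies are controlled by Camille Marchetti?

Camille holds 100% of Vireo, so Camille controls Vireo.
No other company's threshold is met.
Camille controls 1 company.

1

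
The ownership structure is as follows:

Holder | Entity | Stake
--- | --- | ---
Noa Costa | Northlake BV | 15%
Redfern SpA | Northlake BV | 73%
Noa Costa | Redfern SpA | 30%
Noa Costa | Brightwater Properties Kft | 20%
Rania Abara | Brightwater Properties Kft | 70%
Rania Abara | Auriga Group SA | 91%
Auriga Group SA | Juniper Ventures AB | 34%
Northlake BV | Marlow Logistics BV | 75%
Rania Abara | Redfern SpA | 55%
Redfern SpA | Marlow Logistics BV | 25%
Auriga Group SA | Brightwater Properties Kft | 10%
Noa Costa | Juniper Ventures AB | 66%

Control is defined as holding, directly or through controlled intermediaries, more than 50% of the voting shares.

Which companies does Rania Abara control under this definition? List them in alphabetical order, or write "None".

Auriga Group SA, Brightwater Properties Kft, Marlow Logistics BV, Northlake BV, Redfern SpA

Rania holds 91% of Auriga, so Rania controls Auriga.
Rania holds 55% of Redfern, so Rania controls Redfern.
Redfern holds 73% of Northlake, so Rania controls Northlake.
Auriga and Rania together hold 10% + 70% = 80% of Brightwater, so Rania controls Brightwater.
Redfern and Northlake together hold 25% + 75% = 100% of Marlow, so Rania controls Marlow.
No other company's threshold is met.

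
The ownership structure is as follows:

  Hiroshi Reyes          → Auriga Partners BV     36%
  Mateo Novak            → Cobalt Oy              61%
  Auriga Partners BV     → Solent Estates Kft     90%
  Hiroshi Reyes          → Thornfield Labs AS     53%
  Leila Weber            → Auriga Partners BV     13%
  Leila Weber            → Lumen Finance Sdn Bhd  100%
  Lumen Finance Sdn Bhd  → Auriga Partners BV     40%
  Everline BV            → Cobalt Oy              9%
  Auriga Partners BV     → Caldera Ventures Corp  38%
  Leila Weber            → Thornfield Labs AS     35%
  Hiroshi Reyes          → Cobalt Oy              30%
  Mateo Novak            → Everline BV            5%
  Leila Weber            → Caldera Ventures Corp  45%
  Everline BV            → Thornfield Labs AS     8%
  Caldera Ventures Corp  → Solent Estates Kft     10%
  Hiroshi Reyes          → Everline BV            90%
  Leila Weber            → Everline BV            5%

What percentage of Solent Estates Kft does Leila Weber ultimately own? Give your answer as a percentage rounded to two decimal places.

54.21%

Leila reaches Solent along 5 paths.
Via Lumen → Auriga: 100% × 40% × 90% = 36%.
Via Auriga: 13% × 90% = 11.7%.
Via Caldera: 45% × 10% = 4.5%.
Via Lumen → Auriga → Caldera: 100% × 40% × 38% × 10% = 1.52%.
Via Auriga → Caldera: 13% × 38% × 10% = 0.494%.
Total: 36% + 11.7% + 4.5% + 1.52% + 0.494% = 54.214%.
Rounded: 54.21%.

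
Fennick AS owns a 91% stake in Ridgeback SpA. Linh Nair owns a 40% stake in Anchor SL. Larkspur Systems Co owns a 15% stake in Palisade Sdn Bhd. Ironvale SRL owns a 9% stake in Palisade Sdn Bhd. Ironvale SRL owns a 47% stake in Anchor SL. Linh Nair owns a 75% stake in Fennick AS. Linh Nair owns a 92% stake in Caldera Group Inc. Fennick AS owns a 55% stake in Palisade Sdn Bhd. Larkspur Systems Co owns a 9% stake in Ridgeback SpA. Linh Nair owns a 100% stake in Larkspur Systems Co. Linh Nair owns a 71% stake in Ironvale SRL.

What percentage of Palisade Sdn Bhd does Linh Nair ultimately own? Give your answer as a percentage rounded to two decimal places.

Linh reaches Palisade along 3 paths.
Via Larkspur: 100% × 15% = 15%.
Via Ironvale: 71% × 9% = 6.39%.
Via Fennick: 75% × 55% = 41.25%.
Total: 15% + 6.39% + 41.25% = 62.64%.

62.64%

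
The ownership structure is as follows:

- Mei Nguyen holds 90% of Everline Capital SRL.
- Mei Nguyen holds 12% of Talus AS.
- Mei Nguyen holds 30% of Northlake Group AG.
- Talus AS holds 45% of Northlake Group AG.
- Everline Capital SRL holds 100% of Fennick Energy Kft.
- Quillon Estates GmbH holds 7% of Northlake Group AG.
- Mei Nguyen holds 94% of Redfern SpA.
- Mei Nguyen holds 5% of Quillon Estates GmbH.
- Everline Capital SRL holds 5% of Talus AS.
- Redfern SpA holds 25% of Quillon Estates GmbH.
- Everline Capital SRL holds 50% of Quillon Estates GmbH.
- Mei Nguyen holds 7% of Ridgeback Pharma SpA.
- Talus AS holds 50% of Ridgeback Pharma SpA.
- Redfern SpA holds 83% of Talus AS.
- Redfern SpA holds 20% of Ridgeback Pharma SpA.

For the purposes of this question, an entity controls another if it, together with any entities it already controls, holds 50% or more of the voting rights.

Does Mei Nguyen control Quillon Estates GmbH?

Mei holds 94% of Redfern, so Mei controls Redfern.
Mei holds 90% of Everline, so Mei controls Everline.
Redfern and Everline and Mei together hold 25% + 50% + 5% = 80% of Quillon, so Mei controls Quillon.

Yes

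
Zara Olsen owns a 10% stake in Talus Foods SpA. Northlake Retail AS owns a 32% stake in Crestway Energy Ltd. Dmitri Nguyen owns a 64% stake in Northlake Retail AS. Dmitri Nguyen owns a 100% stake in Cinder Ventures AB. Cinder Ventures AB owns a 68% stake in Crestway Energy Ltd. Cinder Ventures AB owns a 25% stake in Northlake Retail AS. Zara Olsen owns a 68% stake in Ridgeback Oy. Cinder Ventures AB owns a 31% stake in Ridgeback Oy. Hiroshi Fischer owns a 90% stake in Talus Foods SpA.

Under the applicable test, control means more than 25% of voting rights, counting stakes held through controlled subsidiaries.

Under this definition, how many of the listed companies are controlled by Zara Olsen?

Zara holds 68% of Ridgeback, so Zara controls Ridgeback.
No other company's threshold is met.
Zara controls 1 company.

1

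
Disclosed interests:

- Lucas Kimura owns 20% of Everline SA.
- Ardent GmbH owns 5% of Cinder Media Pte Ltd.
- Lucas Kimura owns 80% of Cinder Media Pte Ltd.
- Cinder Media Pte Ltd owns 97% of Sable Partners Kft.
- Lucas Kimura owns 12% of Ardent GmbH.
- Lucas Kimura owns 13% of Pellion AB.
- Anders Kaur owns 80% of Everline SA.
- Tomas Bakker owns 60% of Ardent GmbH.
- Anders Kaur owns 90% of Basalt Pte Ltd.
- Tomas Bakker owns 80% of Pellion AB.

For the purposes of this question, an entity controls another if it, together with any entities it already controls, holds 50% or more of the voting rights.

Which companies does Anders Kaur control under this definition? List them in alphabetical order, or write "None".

Basalt Pte Ltd, Everline SA

Anders holds 90% of Basalt, so Anders controls Basalt.
Anders holds 80% of Everline, so Anders controls Everline.
No other company's threshold is met.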